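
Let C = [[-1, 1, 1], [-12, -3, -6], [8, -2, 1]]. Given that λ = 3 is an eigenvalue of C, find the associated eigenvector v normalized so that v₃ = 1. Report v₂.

C − 3I = [[-4, 1, 1], [-12, -6, -6], [8, -2, -2]].
Solving (C − 3I)v = 0 gives the eigenspace spanned by (0, -1, 1).
With v₃ = 1, v = (0, -1, 1), so v₂ = -1.

-1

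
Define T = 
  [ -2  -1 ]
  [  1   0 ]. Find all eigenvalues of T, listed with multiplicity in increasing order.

Characteristic polynomial: p(s) = s^2 + 2s + 1 = (s + 1)^2.
Roots (with multiplicity): -1, -1.

-1, -1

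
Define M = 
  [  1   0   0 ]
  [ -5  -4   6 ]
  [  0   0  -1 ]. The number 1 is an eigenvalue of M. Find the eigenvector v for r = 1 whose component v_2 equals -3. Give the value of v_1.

M − 1I = [[0, 0, 0], [-5, -5, 6], [0, 0, -2]].
Solving (M − 1I)v = 0 gives the eigenspace spanned by (3, -3, 0).
With v_2 = -3, v = (3, -3, 0), so v_1 = 3.

3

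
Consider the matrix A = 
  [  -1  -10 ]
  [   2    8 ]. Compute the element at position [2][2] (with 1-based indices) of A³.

Characteristic polynomial: s^2 - 7s + 12 = (s - 4)(s - 3), so the eigenvalues are 3, 4.
s=3: eigenvector (5, -2).
s=4: eigenvector (-2, 1).
P = [[5, -2], [-2, 1]], D = diag(3, 4), P⁻¹ = [[1, 2], [2, 5]].
A³ = P·diag(27, 64)·P⁻¹ = [[-121, -370], [74, 212]].
The requested entry is 212.

212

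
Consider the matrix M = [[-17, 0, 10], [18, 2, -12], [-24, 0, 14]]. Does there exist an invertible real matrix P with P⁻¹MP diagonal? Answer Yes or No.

Characteristic polynomial: p(r) = r^3 + r^2 - 4r - 4 = (r - 2)(r + 1)(r + 2).
All 3 eigenvalues are distinct, so M is diagonalizable.

Yes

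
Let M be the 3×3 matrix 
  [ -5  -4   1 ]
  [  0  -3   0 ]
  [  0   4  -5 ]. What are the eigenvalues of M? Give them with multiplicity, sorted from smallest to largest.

-5, -5, -3

Characteristic polynomial: p(s) = s^3 + 13s^2 + 55s + 75 = (s + 3)(s + 5)^2.
Roots (with multiplicity): -5, -5, -3.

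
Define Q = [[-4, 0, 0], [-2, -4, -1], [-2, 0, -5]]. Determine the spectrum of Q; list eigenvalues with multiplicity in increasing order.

Characteristic polynomial: p(t) = t^3 + 13t^2 + 56t + 80 = (t + 4)^2(t + 5).
Roots (with multiplicity): -5, -4, -4.

-5, -4, -4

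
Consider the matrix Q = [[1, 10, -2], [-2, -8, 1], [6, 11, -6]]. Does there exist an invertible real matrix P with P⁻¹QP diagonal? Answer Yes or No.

Characteristic polynomial: p(μ) = μ^3 + 13μ^2 + 55μ + 75 = (μ + 3)(μ + 5)^2.
μ = -5 has algebraic multiplicity 2; rank(Q + 5I) = 2, so geometric multiplicity = 1.
Geometric multiplicity < algebraic multiplicity, so Q is not diagonalizable.

No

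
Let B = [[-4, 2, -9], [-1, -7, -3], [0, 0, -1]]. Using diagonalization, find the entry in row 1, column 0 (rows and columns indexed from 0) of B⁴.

671

Characteristic polynomial: s^3 + 12s^2 + 41s + 30 = (s + 1)(s + 5)(s + 6), so the eigenvalues are -6, -5, -1.
s=-5: eigenvector (2, -1, 0).
s=-6: eigenvector (-1, 1, 0).
s=-1: eigenvector (-3, 0, 1).
P = [[2, -1, -3], [-1, 1, 0], [0, 0, 1]], D = diag(-5, -6, -1), P⁻¹ = [[1, 1, 3], [1, 2, 3], [0, 0, 1]].
B⁴ = P·diag(625, 1296, 1)·P⁻¹ = [[-46, -1342, -141], [671, 1967, 2013], [0, 0, 1]].
The requested entry is 671.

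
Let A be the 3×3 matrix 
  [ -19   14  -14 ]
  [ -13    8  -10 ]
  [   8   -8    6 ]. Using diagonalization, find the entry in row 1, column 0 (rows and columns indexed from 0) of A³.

-367

Characteristic polynomial: r^3 + 5r^2 - 4r - 20 = (r - 2)(r + 2)(r + 5), so the eigenvalues are -5, -2, 2.
r=-2: eigenvector (0, 1, 1).
r=-5: eigenvector (1, 1, 0).
r=2: eigenvector (-2, -1, 2).
P = [[0, 1, -2], [1, 1, -1], [1, 0, 2]], D = diag(-2, -5, 2), P⁻¹ = [[-2, 2, -1], [3, -2, 2], [1, -1, 1]].
A³ = P·diag(-8, -125, 8)·P⁻¹ = [[-391, 266, -266], [-367, 242, -250], [32, -32, 24]].
The requested entry is -367.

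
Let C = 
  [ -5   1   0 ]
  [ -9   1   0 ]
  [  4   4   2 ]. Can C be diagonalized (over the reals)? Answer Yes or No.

No

Characteristic polynomial: p(λ) = λ^3 + 2λ^2 - 4λ - 8 = (λ - 2)(λ + 2)^2.
λ = -2 has algebraic multiplicity 2; rank(C + 2I) = 2, so geometric multiplicity = 1.
Geometric multiplicity < algebraic multiplicity, so C is not diagonalizable.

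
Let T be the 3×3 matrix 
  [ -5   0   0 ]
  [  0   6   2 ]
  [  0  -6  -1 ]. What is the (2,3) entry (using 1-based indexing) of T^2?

10

Characteristic polynomial: μ^3 - 19μ + 30 = (μ - 3)(μ - 2)(μ + 5), so the eigenvalues are -5, 2, 3.
μ=-5: eigenvector (1, 0, 0).
μ=3: eigenvector (0, 2, -3).
μ=2: eigenvector (0, 1, -2).
P = [[1, 0, 0], [0, 2, 1], [0, -3, -2]], D = diag(-5, 3, 2), P⁻¹ = [[1, 0, 0], [0, 2, 1], [0, -3, -2]].
T² = P·diag(25, 9, 4)·P⁻¹ = [[25, 0, 0], [0, 24, 10], [0, -30, -11]].
The requested entry is 10.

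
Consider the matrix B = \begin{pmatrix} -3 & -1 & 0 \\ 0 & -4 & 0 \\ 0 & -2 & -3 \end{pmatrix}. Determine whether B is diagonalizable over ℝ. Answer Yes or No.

Yes

Characteristic polynomial: p(λ) = λ^3 + 10λ^2 + 33λ + 36 = (λ + 3)^2(λ + 4).
λ = -3 has algebraic multiplicity 2; rank(B + 3I) = 1, so geometric multiplicity = 2.
Every eigenvalue has geometric = algebraic multiplicity, so B is diagonalizable.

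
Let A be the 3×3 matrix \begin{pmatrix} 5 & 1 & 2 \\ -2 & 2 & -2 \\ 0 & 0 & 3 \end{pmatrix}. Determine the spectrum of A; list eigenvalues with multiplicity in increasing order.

3, 3, 4

Characteristic polynomial: p(λ) = λ^3 - 10λ^2 + 33λ - 36 = (λ - 4)(λ - 3)^2.
Roots (with multiplicity): 3, 3, 4.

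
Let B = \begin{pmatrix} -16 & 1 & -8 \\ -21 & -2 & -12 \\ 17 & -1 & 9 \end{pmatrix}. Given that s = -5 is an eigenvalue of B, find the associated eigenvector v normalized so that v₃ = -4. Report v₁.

4

B + 5I = [[-11, 1, -8], [-21, 3, -12], [17, -1, 14]].
Solving (B + 5I)v = 0 gives the eigenspace spanned by (4, 12, -4).
With v₃ = -4, v = (4, 12, -4), so v₁ = 4.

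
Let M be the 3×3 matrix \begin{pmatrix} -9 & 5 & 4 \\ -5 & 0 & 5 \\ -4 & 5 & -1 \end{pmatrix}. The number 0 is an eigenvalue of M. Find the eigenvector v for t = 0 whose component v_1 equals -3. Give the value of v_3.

-3

M = [[-9, 5, 4], [-5, 0, 5], [-4, 5, -1]].
Solving (M)v = 0 gives the eigenspace spanned by (-3, -3, -3).
With v_1 = -3, v = (-3, -3, -3), so v_3 = -3.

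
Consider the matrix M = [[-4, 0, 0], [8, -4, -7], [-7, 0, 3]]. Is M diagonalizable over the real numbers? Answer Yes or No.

Characteristic polynomial: p(r) = r^3 + 5r^2 - 8r - 48 = (r - 3)(r + 4)^2.
r = -4 has algebraic multiplicity 2; rank(M + 4I) = 2, so geometric multiplicity = 1.
Geometric multiplicity < algebraic multiplicity, so M is not diagonalizable.

No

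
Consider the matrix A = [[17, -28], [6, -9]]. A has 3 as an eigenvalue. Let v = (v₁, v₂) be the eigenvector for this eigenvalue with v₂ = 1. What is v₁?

2

A − 3I = [[14, -28], [6, -12]].
Solving (A − 3I)v = 0 gives the eigenspace spanned by (2, 1).
With v₂ = 1, v = (2, 1), so v₁ = 2.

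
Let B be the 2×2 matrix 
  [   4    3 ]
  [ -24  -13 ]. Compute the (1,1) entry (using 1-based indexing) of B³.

424

Characteristic polynomial: r^2 + 9r + 20 = (r + 4)(r + 5), so the eigenvalues are -5, -4.
r=-4: eigenvector (3, -8).
r=-5: eigenvector (1, -3).
P = [[3, 1], [-8, -3]], D = diag(-4, -5), P⁻¹ = [[3, 1], [-8, -3]].
B³ = P·diag(-64, -125)·P⁻¹ = [[424, 183], [-1464, -613]].
The requested entry is 424.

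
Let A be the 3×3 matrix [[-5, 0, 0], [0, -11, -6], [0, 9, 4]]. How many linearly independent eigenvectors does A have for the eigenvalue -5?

A + 5I = [[0, 0, 0], [0, -6, -6], [0, 9, 9]].
This matrix has rank 1, so its null space has dimension 3 − 1 = 2.

2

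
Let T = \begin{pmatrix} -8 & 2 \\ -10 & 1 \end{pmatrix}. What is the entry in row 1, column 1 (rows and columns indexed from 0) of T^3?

Characteristic polynomial: λ^2 + 7λ + 12 = (λ + 3)(λ + 4), so the eigenvalues are -4, -3.
λ=-4: eigenvector (1, 2).
λ=-3: eigenvector (2, 5).
P = [[1, 2], [2, 5]], D = diag(-4, -3), P⁻¹ = [[5, -2], [-2, 1]].
T³ = P·diag(-64, -27)·P⁻¹ = [[-212, 74], [-370, 121]].
The requested entry is 121.

121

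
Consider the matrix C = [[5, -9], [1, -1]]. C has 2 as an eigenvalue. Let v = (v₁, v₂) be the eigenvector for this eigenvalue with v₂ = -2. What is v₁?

C − 2I = [[3, -9], [1, -3]].
Solving (C − 2I)v = 0 gives the eigenspace spanned by (-6, -2).
With v₂ = -2, v = (-6, -2), so v₁ = -6.

-6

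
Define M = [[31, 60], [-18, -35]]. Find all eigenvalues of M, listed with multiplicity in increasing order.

-5, 1

Characteristic polynomial: p(r) = r^2 + 4r - 5 = (r - 1)(r + 5).
Roots (with multiplicity): -5, 1.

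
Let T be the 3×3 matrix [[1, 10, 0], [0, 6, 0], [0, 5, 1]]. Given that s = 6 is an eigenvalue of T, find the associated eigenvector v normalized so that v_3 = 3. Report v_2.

3

T − 6I = [[-5, 10, 0], [0, 0, 0], [0, 5, -5]].
Solving (T − 6I)v = 0 gives the eigenspace spanned by (6, 3, 3).
With v_3 = 3, v = (6, 3, 3), so v_2 = 3.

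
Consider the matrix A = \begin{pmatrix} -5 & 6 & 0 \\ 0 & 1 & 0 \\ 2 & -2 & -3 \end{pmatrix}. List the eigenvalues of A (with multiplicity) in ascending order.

-5, -3, 1

Characteristic polynomial: p(r) = r^3 + 7r^2 + 7r - 15 = (r - 1)(r + 3)(r + 5).
Roots (with multiplicity): -5, -3, 1.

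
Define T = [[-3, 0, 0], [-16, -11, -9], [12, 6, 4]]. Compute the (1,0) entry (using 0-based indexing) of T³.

-664

Characteristic polynomial: s^3 + 10s^2 + 31s + 30 = (s + 2)(s + 3)(s + 5), so the eigenvalues are -5, -3, -2.
s=-3: eigenvector (1, -2, 0).
s=-5: eigenvector (0, 3, -2).
s=-2: eigenvector (0, 1, -1).
P = [[1, 0, 0], [-2, 3, 1], [0, -2, -1]], D = diag(-3, -5, -2), P⁻¹ = [[1, 0, 0], [2, 1, 1], [-4, -2, -3]].
T³ = P·diag(-27, -125, -8)·P⁻¹ = [[-27, 0, 0], [-664, -359, -351], [468, 234, 226]].
The requested entry is -664.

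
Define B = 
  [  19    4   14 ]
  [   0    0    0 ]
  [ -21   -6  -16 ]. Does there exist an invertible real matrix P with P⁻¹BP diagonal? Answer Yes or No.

Yes

Characteristic polynomial: p(t) = t^3 - 3t^2 - 10t = t(t - 5)(t + 2).
All 3 eigenvalues are distinct, so B is diagonalizable.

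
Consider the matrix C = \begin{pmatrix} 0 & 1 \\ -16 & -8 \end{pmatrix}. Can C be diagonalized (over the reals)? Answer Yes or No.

Characteristic polynomial: p(t) = t^2 + 8t + 16 = (t + 4)^2.
t = -4 has algebraic multiplicity 2; rank(C + 4I) = 1, so geometric multiplicity = 1.
Geometric multiplicity < algebraic multiplicity, so C is not diagonalizable.

No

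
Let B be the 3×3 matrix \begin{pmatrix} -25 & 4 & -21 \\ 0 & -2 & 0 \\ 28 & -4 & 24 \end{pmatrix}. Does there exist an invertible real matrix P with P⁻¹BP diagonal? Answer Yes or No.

Yes

Characteristic polynomial: p(t) = t^3 + 3t^2 - 10t - 24 = (t - 3)(t + 2)(t + 4).
All 3 eigenvalues are distinct, so B is diagonalizable.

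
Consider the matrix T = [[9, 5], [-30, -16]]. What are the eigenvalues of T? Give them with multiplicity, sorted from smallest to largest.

Characteristic polynomial: p(s) = s^2 + 7s + 6 = (s + 1)(s + 6).
Roots (with multiplicity): -6, -1.

-6, -1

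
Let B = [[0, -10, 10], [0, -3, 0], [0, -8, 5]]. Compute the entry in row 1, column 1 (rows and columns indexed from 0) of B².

Characteristic polynomial: μ^3 - 2μ^2 - 15μ = μ(μ - 5)(μ + 3), so the eigenvalues are -3, 0, 5.
μ=0: eigenvector (1, 0, 0).
μ=5: eigenvector (2, 0, 1).
μ=-3: eigenvector (0, 1, 1).
P = [[1, 2, 0], [0, 0, 1], [0, 1, 1]], D = diag(0, 5, -3), P⁻¹ = [[1, 2, -2], [0, -1, 1], [0, 1, 0]].
B² = P·diag(0, 25, 9)·P⁻¹ = [[0, -50, 50], [0, 9, 0], [0, -16, 25]].
The requested entry is 9.

9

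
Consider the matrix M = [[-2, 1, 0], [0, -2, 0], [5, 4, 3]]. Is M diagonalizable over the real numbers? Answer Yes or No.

Characteristic polynomial: p(t) = t^3 + t^2 - 8t - 12 = (t - 3)(t + 2)^2.
t = -2 has algebraic multiplicity 2; rank(M + 2I) = 2, so geometric multiplicity = 1.
Geometric multiplicity < algebraic multiplicity, so M is not diagonalizable.

No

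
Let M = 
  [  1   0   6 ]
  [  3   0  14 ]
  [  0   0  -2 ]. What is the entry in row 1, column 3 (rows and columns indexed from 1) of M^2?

Characteristic polynomial: μ^3 + μ^2 - 2μ = μ(μ - 1)(μ + 2), so the eigenvalues are -2, 0, 1.
μ=1: eigenvector (1, 3, 0).
μ=0: eigenvector (0, 1, 0).
μ=-2: eigenvector (-2, -4, 1).
P = [[1, 0, -2], [3, 1, -4], [0, 0, 1]], D = diag(1, 0, -2), P⁻¹ = [[1, 0, 2], [-3, 1, -2], [0, 0, 1]].
M² = P·diag(1, 0, 4)·P⁻¹ = [[1, 0, -6], [3, 0, -10], [0, 0, 4]].
The requested entry is -6.

-6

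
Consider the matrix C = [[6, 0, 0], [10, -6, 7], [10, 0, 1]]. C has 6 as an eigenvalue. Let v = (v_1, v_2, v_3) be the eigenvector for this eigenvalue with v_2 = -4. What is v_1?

C − 6I = [[0, 0, 0], [10, -12, 7], [10, 0, -5]].
Solving (C − 6I)v = 0 gives the eigenspace spanned by (-2, -4, -4).
With v_2 = -4, v = (-2, -4, -4), so v_1 = -2.

-2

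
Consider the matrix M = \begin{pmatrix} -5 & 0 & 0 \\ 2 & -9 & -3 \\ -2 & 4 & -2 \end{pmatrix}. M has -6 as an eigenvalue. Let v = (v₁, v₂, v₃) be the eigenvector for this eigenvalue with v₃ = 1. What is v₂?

M + 6I = [[1, 0, 0], [2, -3, -3], [-2, 4, 4]].
Solving (M + 6I)v = 0 gives the eigenspace spanned by (0, -1, 1).
With v₃ = 1, v = (0, -1, 1), so v₂ = -1.

-1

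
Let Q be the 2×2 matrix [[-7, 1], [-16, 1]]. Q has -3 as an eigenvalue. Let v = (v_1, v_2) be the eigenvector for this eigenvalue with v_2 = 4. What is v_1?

1

Q + 3I = [[-4, 1], [-16, 4]].
Solving (Q + 3I)v = 0 gives the eigenspace spanned by (1, 4).
With v_2 = 4, v = (1, 4), so v_1 = 1.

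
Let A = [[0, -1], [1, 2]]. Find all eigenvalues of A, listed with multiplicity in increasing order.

1, 1

Characteristic polynomial: p(s) = s^2 - 2s + 1 = (s - 1)^2.
Roots (with multiplicity): 1, 1.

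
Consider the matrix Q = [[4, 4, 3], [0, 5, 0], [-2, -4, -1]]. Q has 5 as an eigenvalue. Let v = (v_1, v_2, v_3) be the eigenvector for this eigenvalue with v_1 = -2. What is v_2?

Q − 5I = [[-1, 4, 3], [0, 0, 0], [-2, -4, -6]].
Solving (Q − 5I)v = 0 gives the eigenspace spanned by (-2, -2, 2).
With v_1 = -2, v = (-2, -2, 2), so v_2 = -2.

-2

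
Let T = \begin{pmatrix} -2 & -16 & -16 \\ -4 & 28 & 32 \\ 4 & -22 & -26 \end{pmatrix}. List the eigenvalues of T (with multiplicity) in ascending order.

Characteristic polynomial: p(μ) = μ^3 - 28μ - 48 = (μ - 6)(μ + 2)(μ + 4).
Roots (with multiplicity): -4, -2, 6.

-4, -2, 6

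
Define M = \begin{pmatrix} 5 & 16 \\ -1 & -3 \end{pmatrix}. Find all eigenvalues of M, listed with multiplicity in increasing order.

Characteristic polynomial: p(r) = r^2 - 2r + 1 = (r - 1)^2.
Roots (with multiplicity): 1, 1.

1, 1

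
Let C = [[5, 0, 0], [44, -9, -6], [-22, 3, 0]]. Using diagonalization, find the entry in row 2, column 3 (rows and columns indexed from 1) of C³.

-378

Characteristic polynomial: s^3 + 4s^2 - 27s - 90 = (s - 5)(s + 3)(s + 6), so the eigenvalues are -6, -3, 5.
s=5: eigenvector (1, 4, -2).
s=-3: eigenvector (0, -1, 1).
s=-6: eigenvector (0, -2, 1).
P = [[1, 0, 0], [4, -1, -2], [-2, 1, 1]], D = diag(5, -3, -6), P⁻¹ = [[1, 0, 0], [0, 1, 2], [2, -1, -1]].
C³ = P·diag(125, -27, -216)·P⁻¹ = [[125, 0, 0], [1364, -405, -378], [-682, 189, 162]].
The requested entry is -378.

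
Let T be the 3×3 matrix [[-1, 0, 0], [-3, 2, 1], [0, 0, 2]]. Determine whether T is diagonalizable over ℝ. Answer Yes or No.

No

Characteristic polynomial: p(s) = s^3 - 3s^2 + 4 = (s - 2)^2(s + 1).
s = 2 has algebraic multiplicity 2; rank(T − 2I) = 2, so geometric multiplicity = 1.
Geometric multiplicity < algebraic multiplicity, so T is not diagonalizable.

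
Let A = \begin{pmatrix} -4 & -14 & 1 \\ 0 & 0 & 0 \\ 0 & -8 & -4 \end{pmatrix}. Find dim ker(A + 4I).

A + 4I = [[0, -14, 1], [0, 4, 0], [0, -8, 0]].
This matrix has rank 2, so its null space has dimension 3 − 2 = 1.

1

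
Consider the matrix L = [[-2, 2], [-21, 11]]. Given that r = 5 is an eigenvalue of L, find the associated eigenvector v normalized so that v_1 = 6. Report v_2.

21

L − 5I = [[-7, 2], [-21, 6]].
Solving (L − 5I)v = 0 gives the eigenspace spanned by (6, 21).
With v_1 = 6, v = (6, 21), so v_2 = 21.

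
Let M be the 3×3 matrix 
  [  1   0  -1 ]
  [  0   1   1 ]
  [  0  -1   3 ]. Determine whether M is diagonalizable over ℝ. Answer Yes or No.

No

Characteristic polynomial: p(λ) = λ^3 - 5λ^2 + 8λ - 4 = (λ - 2)^2(λ - 1).
λ = 2 has algebraic multiplicity 2; rank(M − 2I) = 2, so geometric multiplicity = 1.
Geometric multiplicity < algebraic multiplicity, so M is not diagonalizable.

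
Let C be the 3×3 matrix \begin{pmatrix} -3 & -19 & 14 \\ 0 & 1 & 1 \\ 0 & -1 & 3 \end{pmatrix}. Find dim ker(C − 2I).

C − 2I = [[-5, -19, 14], [0, -1, 1], [0, -1, 1]].
This matrix has rank 2, so its null space has dimension 3 − 2 = 1.

1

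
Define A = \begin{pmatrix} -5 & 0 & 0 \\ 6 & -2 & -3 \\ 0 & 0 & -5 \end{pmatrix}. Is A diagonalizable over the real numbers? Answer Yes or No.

Characteristic polynomial: p(t) = t^3 + 12t^2 + 45t + 50 = (t + 2)(t + 5)^2.
t = -5 has algebraic multiplicity 2; rank(A + 5I) = 1, so geometric multiplicity = 2.
Every eigenvalue has geometric = algebraic multiplicity, so A is diagonalizable.

Yes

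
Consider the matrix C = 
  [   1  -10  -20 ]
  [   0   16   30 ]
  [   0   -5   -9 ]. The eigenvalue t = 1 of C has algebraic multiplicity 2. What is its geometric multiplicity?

C − 1I = [[0, -10, -20], [0, 15, 30], [0, -5, -10]].
This matrix has rank 1, so its null space has dimension 3 − 1 = 2.

2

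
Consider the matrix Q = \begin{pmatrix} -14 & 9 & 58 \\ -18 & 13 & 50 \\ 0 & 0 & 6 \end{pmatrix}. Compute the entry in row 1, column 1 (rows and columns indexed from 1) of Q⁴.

994

Characteristic polynomial: t^3 - 5t^2 - 26t + 120 = (t - 6)(t - 4)(t + 5), so the eigenvalues are -5, 4, 6.
t=-5: eigenvector (-1, -1, 0).
t=4: eigenvector (1, 2, 0).
t=6: eigenvector (2, -2, 1).
P = [[-1, 1, 2], [-1, 2, -2], [0, 0, 1]], D = diag(-5, 4, 6), P⁻¹ = [[-2, 1, 6], [-1, 1, 4], [0, 0, 1]].
Q⁴ = P·diag(625, 256, 1296)·P⁻¹ = [[994, -369, -134], [738, -113, -4294], [0, 0, 1296]].
The requested entry is 994.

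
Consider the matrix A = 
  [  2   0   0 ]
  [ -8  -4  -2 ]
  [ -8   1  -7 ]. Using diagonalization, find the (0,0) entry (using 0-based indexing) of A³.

Characteristic polynomial: t^3 + 9t^2 + 8t - 60 = (t - 2)(t + 5)(t + 6), so the eigenvalues are -6, -5, 2.
t=2: eigenvector (1, -1, -1).
t=-6: eigenvector (0, -1, -1).
t=-5: eigenvector (0, 2, 1).
P = [[1, 0, 0], [-1, -1, 2], [-1, -1, 1]], D = diag(2, -6, -5), P⁻¹ = [[1, 0, 0], [-1, 1, -2], [0, 1, -1]].
A³ = P·diag(8, -216, -125)·P⁻¹ = [[8, 0, 0], [-224, -34, -182], [-224, 91, -307]].
The requested entry is 8.

8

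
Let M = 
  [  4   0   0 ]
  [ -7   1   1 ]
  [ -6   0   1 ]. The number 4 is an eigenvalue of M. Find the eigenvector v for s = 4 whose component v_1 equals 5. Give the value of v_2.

M − 4I = [[0, 0, 0], [-7, -3, 1], [-6, 0, -3]].
Solving (M − 4I)v = 0 gives the eigenspace spanned by (5, -15, -10).
With v_1 = 5, v = (5, -15, -10), so v_2 = -15.

-15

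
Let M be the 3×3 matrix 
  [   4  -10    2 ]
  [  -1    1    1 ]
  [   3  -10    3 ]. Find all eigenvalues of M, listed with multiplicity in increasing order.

Characteristic polynomial: p(μ) = μ^3 - 8μ^2 + 13μ - 6 = (μ - 6)(μ - 1)^2.
Roots (with multiplicity): 1, 1, 6.

1, 1, 6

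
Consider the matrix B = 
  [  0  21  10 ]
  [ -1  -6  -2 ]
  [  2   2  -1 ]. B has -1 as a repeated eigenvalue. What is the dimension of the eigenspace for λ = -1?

B + 1I = [[1, 21, 10], [-1, -5, -2], [2, 2, 0]].
This matrix has rank 2, so its null space has dimension 3 − 2 = 1.

1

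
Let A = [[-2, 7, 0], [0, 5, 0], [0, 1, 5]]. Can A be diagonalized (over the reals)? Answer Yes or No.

Characteristic polynomial: p(λ) = λ^3 - 8λ^2 + 5λ + 50 = (λ - 5)^2(λ + 2).
λ = 5 has algebraic multiplicity 2; rank(A − 5I) = 2, so geometric multiplicity = 1.
Geometric multiplicity < algebraic multiplicity, so A is not diagonalizable.

No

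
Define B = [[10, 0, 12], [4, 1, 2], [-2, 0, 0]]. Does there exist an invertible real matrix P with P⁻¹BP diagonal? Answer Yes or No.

Characteristic polynomial: p(μ) = μ^3 - 11μ^2 + 34μ - 24 = (μ - 6)(μ - 4)(μ - 1).
All 3 eigenvalues are distinct, so B is diagonalizable.

Yes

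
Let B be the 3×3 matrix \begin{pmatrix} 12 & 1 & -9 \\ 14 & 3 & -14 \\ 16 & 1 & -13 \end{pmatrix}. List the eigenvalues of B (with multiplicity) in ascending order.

-4, 3, 3

Characteristic polynomial: p(s) = s^3 - 2s^2 - 15s + 36 = (s - 3)^2(s + 4).
Roots (with multiplicity): -4, 3, 3.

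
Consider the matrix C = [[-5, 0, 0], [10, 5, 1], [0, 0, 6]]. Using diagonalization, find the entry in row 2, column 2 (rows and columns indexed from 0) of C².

Characteristic polynomial: λ^3 - 6λ^2 - 25λ + 150 = (λ - 6)(λ - 5)(λ + 5), so the eigenvalues are -5, 5, 6.
λ=-5: eigenvector (1, -1, 0).
λ=5: eigenvector (0, 1, 0).
λ=6: eigenvector (0, 1, 1).
P = [[1, 0, 0], [-1, 1, 1], [0, 0, 1]], D = diag(-5, 5, 6), P⁻¹ = [[1, 0, 0], [1, 1, -1], [0, 0, 1]].
C² = P·diag(25, 25, 36)·P⁻¹ = [[25, 0, 0], [0, 25, 11], [0, 0, 36]].
The requested entry is 36.

36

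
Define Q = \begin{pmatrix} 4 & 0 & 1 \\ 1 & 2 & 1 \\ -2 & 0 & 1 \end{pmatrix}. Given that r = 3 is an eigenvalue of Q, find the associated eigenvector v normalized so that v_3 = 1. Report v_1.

-1

Q − 3I = [[1, 0, 1], [1, -1, 1], [-2, 0, -2]].
Solving (Q − 3I)v = 0 gives the eigenspace spanned by (-1, 0, 1).
With v_3 = 1, v = (-1, 0, 1), so v_1 = -1.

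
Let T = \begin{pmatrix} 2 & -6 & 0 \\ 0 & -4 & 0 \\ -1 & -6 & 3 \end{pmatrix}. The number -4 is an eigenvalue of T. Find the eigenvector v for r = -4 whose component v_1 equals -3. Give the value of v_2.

T + 4I = [[6, -6, 0], [0, 0, 0], [-1, -6, 7]].
Solving (T + 4I)v = 0 gives the eigenspace spanned by (-3, -3, -3).
With v_1 = -3, v = (-3, -3, -3), so v_2 = -3.

-3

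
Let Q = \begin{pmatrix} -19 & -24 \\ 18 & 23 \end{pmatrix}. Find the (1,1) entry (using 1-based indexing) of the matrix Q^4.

-1871

Characteristic polynomial: μ^2 - 4μ - 5 = (μ - 5)(μ + 1), so the eigenvalues are -1, 5.
μ=-1: eigenvector (4, -3).
μ=5: eigenvector (1, -1).
P = [[4, 1], [-3, -1]], D = diag(-1, 5), P⁻¹ = [[1, 1], [-3, -4]].
Q⁴ = P·diag(1, 625)·P⁻¹ = [[-1871, -2496], [1872, 2497]].
The requested entry is -1871.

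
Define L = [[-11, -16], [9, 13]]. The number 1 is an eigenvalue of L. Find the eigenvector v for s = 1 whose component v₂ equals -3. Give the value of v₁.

4

L − 1I = [[-12, -16], [9, 12]].
Solving (L − 1I)v = 0 gives the eigenspace spanned by (4, -3).
With v₂ = -3, v = (4, -3), so v₁ = 4.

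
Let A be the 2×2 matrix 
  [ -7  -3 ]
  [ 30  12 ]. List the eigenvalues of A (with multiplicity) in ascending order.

2, 3

Characteristic polynomial: p(s) = s^2 - 5s + 6 = (s - 3)(s - 2).
Roots (with multiplicity): 2, 3.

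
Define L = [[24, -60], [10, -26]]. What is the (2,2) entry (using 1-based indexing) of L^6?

Characteristic polynomial: r^2 + 2r - 24 = (r - 4)(r + 6), so the eigenvalues are -6, 4.
r=-6: eigenvector (-2, -1).
r=4: eigenvector (3, 1).
P = [[-2, 3], [-1, 1]], D = diag(-6, 4), P⁻¹ = [[1, -3], [1, -2]].
L⁶ = P·diag(46656, 4096)·P⁻¹ = [[-81024, 255360], [-42560, 131776]].
The requested entry is 131776.

131776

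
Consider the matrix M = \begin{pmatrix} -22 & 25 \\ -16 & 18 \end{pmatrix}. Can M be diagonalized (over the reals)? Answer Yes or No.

Characteristic polynomial: p(r) = r^2 + 4r + 4 = (r + 2)^2.
r = -2 has algebraic multiplicity 2; rank(M + 2I) = 1, so geometric multiplicity = 1.
Geometric multiplicity < algebraic multiplicity, so M is not diagonalizable.

No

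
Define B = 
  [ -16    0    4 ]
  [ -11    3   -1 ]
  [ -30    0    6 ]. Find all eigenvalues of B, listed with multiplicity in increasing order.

-6, -4, 3

Characteristic polynomial: p(r) = r^3 + 7r^2 - 6r - 72 = (r - 3)(r + 4)(r + 6).
Roots (with multiplicity): -6, -4, 3.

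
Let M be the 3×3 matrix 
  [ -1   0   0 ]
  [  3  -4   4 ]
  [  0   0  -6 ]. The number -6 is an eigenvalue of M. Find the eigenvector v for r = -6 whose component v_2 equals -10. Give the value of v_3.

5

M + 6I = [[5, 0, 0], [3, 2, 4], [0, 0, 0]].
Solving (M + 6I)v = 0 gives the eigenspace spanned by (0, -10, 5).
With v_2 = -10, v = (0, -10, 5), so v_3 = 5.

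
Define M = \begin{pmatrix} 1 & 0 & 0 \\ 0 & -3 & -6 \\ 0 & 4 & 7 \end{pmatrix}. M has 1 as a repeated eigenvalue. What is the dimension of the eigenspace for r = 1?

M − 1I = [[0, 0, 0], [0, -4, -6], [0, 4, 6]].
This matrix has rank 1, so its null space has dimension 3 − 1 = 2.

2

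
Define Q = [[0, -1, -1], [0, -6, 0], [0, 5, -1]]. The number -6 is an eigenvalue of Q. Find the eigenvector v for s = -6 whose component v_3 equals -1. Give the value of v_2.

1

Q + 6I = [[6, -1, -1], [0, 0, 0], [0, 5, 5]].
Solving (Q + 6I)v = 0 gives the eigenspace spanned by (0, 1, -1).
With v_3 = -1, v = (0, 1, -1), so v_2 = 1.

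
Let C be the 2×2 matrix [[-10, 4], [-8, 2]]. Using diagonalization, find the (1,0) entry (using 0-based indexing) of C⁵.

Characteristic polynomial: s^2 + 8s + 12 = (s + 2)(s + 6), so the eigenvalues are -6, -2.
s=-6: eigenvector (1, 1).
s=-2: eigenvector (-1, -2).
P = [[1, -1], [1, -2]], D = diag(-6, -2), P⁻¹ = [[2, -1], [1, -1]].
C⁵ = P·diag(-7776, -32)·P⁻¹ = [[-15520, 7744], [-15488, 7712]].
The requested entry is -15488.

-15488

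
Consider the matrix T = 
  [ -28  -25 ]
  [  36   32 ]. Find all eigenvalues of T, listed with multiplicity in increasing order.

2, 2

Characteristic polynomial: p(μ) = μ^2 - 4μ + 4 = (μ - 2)^2.
Roots (with multiplicity): 2, 2.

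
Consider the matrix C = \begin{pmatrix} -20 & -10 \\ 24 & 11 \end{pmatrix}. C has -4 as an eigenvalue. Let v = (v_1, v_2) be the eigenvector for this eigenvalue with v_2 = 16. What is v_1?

C + 4I = [[-16, -10], [24, 15]].
Solving (C + 4I)v = 0 gives the eigenspace spanned by (-10, 16).
With v_2 = 16, v = (-10, 16), so v_1 = -10.

-10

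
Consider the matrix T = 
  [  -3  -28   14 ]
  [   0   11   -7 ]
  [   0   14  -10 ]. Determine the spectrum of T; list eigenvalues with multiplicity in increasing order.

Characteristic polynomial: p(λ) = λ^3 + 2λ^2 - 15λ - 36 = (λ - 4)(λ + 3)^2.
Roots (with multiplicity): -3, -3, 4.

-3, -3, 4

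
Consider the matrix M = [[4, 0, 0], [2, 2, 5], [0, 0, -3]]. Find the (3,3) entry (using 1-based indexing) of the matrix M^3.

Characteristic polynomial: λ^3 - 3λ^2 - 10λ + 24 = (λ - 4)(λ - 2)(λ + 3), so the eigenvalues are -3, 2, 4.
λ=2: eigenvector (0, 1, 0).
λ=4: eigenvector (1, 1, 0).
λ=-3: eigenvector (0, -1, 1).
P = [[0, 1, 0], [1, 1, -1], [0, 0, 1]], D = diag(2, 4, -3), P⁻¹ = [[-1, 1, 1], [1, 0, 0], [0, 0, 1]].
M³ = P·diag(8, 64, -27)·P⁻¹ = [[64, 0, 0], [56, 8, 35], [0, 0, -27]].
The requested entry is -27.

-27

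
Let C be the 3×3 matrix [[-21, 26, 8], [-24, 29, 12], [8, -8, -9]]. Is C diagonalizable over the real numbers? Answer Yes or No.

Yes

Characteristic polynomial: p(t) = t^3 + t^2 - 25t - 25 = (t - 5)(t + 1)(t + 5).
All 3 eigenvalues are distinct, so C is diagonalizable.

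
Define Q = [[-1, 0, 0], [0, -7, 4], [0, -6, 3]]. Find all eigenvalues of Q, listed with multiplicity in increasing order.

-3, -1, -1

Characteristic polynomial: p(t) = t^3 + 5t^2 + 7t + 3 = (t + 1)^2(t + 3).
Roots (with multiplicity): -3, -1, -1.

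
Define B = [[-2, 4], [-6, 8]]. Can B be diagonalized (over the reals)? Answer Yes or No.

Yes

Characteristic polynomial: p(r) = r^2 - 6r + 8 = (r - 4)(r - 2).
All 2 eigenvalues are distinct, so B is diagonalizable.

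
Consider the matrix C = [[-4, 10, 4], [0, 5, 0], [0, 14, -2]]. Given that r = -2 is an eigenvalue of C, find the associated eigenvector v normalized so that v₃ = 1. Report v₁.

2

C + 2I = [[-2, 10, 4], [0, 7, 0], [0, 14, 0]].
Solving (C + 2I)v = 0 gives the eigenspace spanned by (2, 0, 1).
With v₃ = 1, v = (2, 0, 1), so v₁ = 2.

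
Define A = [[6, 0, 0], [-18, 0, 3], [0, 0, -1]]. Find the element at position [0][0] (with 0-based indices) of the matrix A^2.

36

Characteristic polynomial: r^3 - 5r^2 - 6r = r(r - 6)(r + 1), so the eigenvalues are -1, 0, 6.
r=0: eigenvector (0, 1, 0).
r=6: eigenvector (1, -3, 0).
r=-1: eigenvector (0, -3, 1).
P = [[0, 1, 0], [1, -3, -3], [0, 0, 1]], D = diag(0, 6, -1), P⁻¹ = [[3, 1, 3], [1, 0, 0], [0, 0, 1]].
A² = P·diag(0, 36, 1)·P⁻¹ = [[36, 0, 0], [-108, 0, -3], [0, 0, 1]].
The requested entry is 36.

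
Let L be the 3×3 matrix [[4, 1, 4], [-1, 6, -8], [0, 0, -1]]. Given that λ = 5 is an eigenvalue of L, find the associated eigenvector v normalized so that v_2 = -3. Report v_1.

-3

L − 5I = [[-1, 1, 4], [-1, 1, -8], [0, 0, -6]].
Solving (L − 5I)v = 0 gives the eigenspace spanned by (-3, -3, 0).
With v_2 = -3, v = (-3, -3, 0), so v_1 = -3.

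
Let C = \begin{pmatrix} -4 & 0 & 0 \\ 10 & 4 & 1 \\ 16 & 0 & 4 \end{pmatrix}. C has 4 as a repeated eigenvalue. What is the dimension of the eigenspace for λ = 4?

1

C − 4I = [[-8, 0, 0], [10, 0, 1], [16, 0, 0]].
This matrix has rank 2, so its null space has dimension 3 − 2 = 1.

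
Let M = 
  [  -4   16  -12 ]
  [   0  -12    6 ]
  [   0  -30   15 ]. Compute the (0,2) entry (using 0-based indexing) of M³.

-108

Characteristic polynomial: λ^3 + λ^2 - 12λ = λ(λ - 3)(λ + 4), so the eigenvalues are -4, 0, 3.
λ=-4: eigenvector (1, 0, 0).
λ=0: eigenvector (-2, 1, 2).
λ=3: eigenvector (-4, 2, 5).
P = [[1, -2, -4], [0, 1, 2], [0, 2, 5]], D = diag(-4, 0, 3), P⁻¹ = [[1, 2, 0], [0, 5, -2], [0, -2, 1]].
M³ = P·diag(-64, 0, 27)·P⁻¹ = [[-64, 88, -108], [0, -108, 54], [0, -270, 135]].
The requested entry is -108.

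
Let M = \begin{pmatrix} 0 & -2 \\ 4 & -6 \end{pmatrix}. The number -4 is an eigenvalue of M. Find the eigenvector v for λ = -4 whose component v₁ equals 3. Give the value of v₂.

6

M + 4I = [[4, -2], [4, -2]].
Solving (M + 4I)v = 0 gives the eigenspace spanned by (3, 6).
With v₁ = 3, v = (3, 6), so v₂ = 6.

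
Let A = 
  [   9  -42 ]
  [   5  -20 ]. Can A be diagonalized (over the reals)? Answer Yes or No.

Characteristic polynomial: p(t) = t^2 + 11t + 30 = (t + 5)(t + 6).
All 2 eigenvalues are distinct, so A is diagonalizable.

Yes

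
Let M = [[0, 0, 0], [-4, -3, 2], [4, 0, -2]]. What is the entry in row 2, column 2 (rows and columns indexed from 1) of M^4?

81

Characteristic polynomial: s^3 + 5s^2 + 6s = s(s + 2)(s + 3), so the eigenvalues are -3, -2, 0.
s=0: eigenvector (1, 0, 2).
s=-3: eigenvector (0, 1, 0).
s=-2: eigenvector (0, 2, 1).
P = [[1, 0, 0], [0, 1, 2], [2, 0, 1]], D = diag(0, -3, -2), P⁻¹ = [[1, 0, 0], [4, 1, -2], [-2, 0, 1]].
M⁴ = P·diag(0, 81, 16)·P⁻¹ = [[0, 0, 0], [260, 81, -130], [-32, 0, 16]].
The requested entry is 81.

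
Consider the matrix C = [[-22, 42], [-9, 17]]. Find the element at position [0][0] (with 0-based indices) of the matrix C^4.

Characteristic polynomial: t^2 + 5t + 4 = (t + 1)(t + 4), so the eigenvalues are -4, -1.
t=-4: eigenvector (7, 3).
t=-1: eigenvector (2, 1).
P = [[7, 2], [3, 1]], D = diag(-4, -1), P⁻¹ = [[1, -2], [-3, 7]].
C⁴ = P·diag(256, 1)·P⁻¹ = [[1786, -3570], [765, -1529]].
The requested entry is 1786.

1786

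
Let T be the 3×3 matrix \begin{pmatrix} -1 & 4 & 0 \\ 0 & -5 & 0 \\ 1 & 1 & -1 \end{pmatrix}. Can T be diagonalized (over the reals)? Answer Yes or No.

No

Characteristic polynomial: p(s) = s^3 + 7s^2 + 11s + 5 = (s + 1)^2(s + 5).
s = -1 has algebraic multiplicity 2; rank(T + 1I) = 2, so geometric multiplicity = 1.
Geometric multiplicity < algebraic multiplicity, so T is not diagonalizable.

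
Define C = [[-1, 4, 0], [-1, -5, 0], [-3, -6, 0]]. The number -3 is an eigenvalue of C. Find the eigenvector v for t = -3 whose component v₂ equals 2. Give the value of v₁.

-4

C + 3I = [[2, 4, 0], [-1, -2, 0], [-3, -6, 3]].
Solving (C + 3I)v = 0 gives the eigenspace spanned by (-4, 2, 0).
With v₂ = 2, v = (-4, 2, 0), so v₁ = -4.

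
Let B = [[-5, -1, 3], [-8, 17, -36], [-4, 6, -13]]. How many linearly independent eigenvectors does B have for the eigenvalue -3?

B + 3I = [[-2, -1, 3], [-8, 20, -36], [-4, 6, -10]].
This matrix has rank 2, so its null space has dimension 3 − 2 = 1.

1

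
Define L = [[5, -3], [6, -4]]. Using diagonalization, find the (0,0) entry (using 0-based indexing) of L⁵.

Characteristic polynomial: λ^2 - λ - 2 = (λ - 2)(λ + 1), so the eigenvalues are -1, 2.
λ=-1: eigenvector (1, 2).
λ=2: eigenvector (-1, -1).
P = [[1, -1], [2, -1]], D = diag(-1, 2), P⁻¹ = [[-1, 1], [-2, 1]].
L⁵ = P·diag(-1, 32)·P⁻¹ = [[65, -33], [66, -34]].
The requested entry is 65.

65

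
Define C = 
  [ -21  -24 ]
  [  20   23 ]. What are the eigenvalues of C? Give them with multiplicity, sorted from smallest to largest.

Characteristic polynomial: p(s) = s^2 - 2s - 3 = (s - 3)(s + 1).
Roots (with multiplicity): -1, 3.

-1, 3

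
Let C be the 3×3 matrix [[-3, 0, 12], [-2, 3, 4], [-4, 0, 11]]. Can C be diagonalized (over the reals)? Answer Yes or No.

Characteristic polynomial: p(μ) = μ^3 - 11μ^2 + 39μ - 45 = (μ - 5)(μ - 3)^2.
μ = 3 has algebraic multiplicity 2; rank(C − 3I) = 1, so geometric multiplicity = 2.
Every eigenvalue has geometric = algebraic multiplicity, so C is diagonalizable.

Yes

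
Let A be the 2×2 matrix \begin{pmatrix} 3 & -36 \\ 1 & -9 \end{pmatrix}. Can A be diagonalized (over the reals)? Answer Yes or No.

No

Characteristic polynomial: p(μ) = μ^2 + 6μ + 9 = (μ + 3)^2.
μ = -3 has algebraic multiplicity 2; rank(A + 3I) = 1, so geometric multiplicity = 1.
Geometric multiplicity < algebraic multiplicity, so A is not diagonalizable.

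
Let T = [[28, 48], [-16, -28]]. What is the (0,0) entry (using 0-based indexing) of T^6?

4096

Characteristic polynomial: μ^2 - 16 = (μ - 4)(μ + 4), so the eigenvalues are -4, 4.
μ=-4: eigenvector (-3, 2).
μ=4: eigenvector (-2, 1).
P = [[-3, -2], [2, 1]], D = diag(-4, 4), P⁻¹ = [[1, 2], [-2, -3]].
T⁶ = P·diag(4096, 4096)·P⁻¹ = [[4096, 0], [0, 4096]].
The requested entry is 4096.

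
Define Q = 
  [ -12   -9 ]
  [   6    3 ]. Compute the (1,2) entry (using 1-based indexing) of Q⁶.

Characteristic polynomial: λ^2 + 9λ + 18 = (λ + 3)(λ + 6), so the eigenvalues are -6, -3.
λ=-3: eigenvector (-1, 1).
λ=-6: eigenvector (3, -2).
P = [[-1, 3], [1, -2]], D = diag(-3, -6), P⁻¹ = [[2, 3], [1, 1]].
Q⁶ = P·diag(729, 46656)·P⁻¹ = [[138510, 137781], [-91854, -91125]].
The requested entry is 137781.

137781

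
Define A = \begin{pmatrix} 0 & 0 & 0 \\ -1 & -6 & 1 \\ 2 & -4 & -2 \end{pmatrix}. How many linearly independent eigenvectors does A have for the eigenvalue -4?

A + 4I = [[4, 0, 0], [-1, -2, 1], [2, -4, 2]].
This matrix has rank 2, so its null space has dimension 3 − 2 = 1.

1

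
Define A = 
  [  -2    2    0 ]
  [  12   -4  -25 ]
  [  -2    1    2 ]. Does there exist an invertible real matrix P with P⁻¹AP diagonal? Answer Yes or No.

Characteristic polynomial: p(μ) = μ^3 + 4μ^2 - 3μ - 18 = (μ - 2)(μ + 3)^2.
μ = -3 has algebraic multiplicity 2; rank(A + 3I) = 2, so geometric multiplicity = 1.
Geometric multiplicity < algebraic multiplicity, so A is not diagonalizable.

No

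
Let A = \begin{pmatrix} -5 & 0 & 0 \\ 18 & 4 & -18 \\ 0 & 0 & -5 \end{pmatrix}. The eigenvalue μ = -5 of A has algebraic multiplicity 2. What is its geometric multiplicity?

2

A + 5I = [[0, 0, 0], [18, 9, -18], [0, 0, 0]].
This matrix has rank 1, so its null space has dimension 3 − 1 = 2.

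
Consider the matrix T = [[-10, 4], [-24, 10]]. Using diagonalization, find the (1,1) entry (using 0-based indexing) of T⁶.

64

Characteristic polynomial: s^2 - 4 = (s - 2)(s + 2), so the eigenvalues are -2, 2.
s=2: eigenvector (1, 3).
s=-2: eigenvector (-1, -2).
P = [[1, -1], [3, -2]], D = diag(2, -2), P⁻¹ = [[-2, 1], [-3, 1]].
T⁶ = P·diag(64, 64)·P⁻¹ = [[64, 0], [0, 64]].
The requested entry is 64.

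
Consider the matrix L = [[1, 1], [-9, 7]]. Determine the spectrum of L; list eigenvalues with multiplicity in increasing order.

Characteristic polynomial: p(λ) = λ^2 - 8λ + 16 = (λ - 4)^2.
Roots (with multiplicity): 4, 4.

4, 4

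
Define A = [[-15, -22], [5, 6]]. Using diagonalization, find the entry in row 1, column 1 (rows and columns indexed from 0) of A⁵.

Characteristic polynomial: t^2 + 9t + 20 = (t + 4)(t + 5), so the eigenvalues are -5, -4.
t=-4: eigenvector (-2, 1).
t=-5: eigenvector (11, -5).
P = [[-2, 11], [1, -5]], D = diag(-4, -5), P⁻¹ = [[5, 11], [1, 2]].
A⁵ = P·diag(-1024, -3125)·P⁻¹ = [[-24135, -46222], [10505, 19986]].
The requested entry is 19986.

19986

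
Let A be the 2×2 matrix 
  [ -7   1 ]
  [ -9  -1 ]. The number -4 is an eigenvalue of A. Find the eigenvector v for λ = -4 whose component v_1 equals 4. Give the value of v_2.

12

A + 4I = [[-3, 1], [-9, 3]].
Solving (A + 4I)v = 0 gives the eigenspace spanned by (4, 12).
With v_1 = 4, v = (4, 12), so v_2 = 12.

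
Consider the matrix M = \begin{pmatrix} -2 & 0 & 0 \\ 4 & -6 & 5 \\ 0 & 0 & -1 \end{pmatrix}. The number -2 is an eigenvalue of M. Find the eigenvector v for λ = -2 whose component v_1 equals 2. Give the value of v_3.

0

M + 2I = [[0, 0, 0], [4, -4, 5], [0, 0, 1]].
Solving (M + 2I)v = 0 gives the eigenspace spanned by (2, 2, 0).
With v_1 = 2, v = (2, 2, 0), so v_3 = 0.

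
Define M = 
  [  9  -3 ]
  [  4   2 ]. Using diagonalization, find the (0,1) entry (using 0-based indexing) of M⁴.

-2013

Characteristic polynomial: r^2 - 11r + 30 = (r - 6)(r - 5), so the eigenvalues are 5, 6.
r=6: eigenvector (1, 1).
r=5: eigenvector (3, 4).
P = [[1, 3], [1, 4]], D = diag(6, 5), P⁻¹ = [[4, -3], [-1, 1]].
M⁴ = P·diag(1296, 625)·P⁻¹ = [[3309, -2013], [2684, -1388]].
The requested entry is -2013.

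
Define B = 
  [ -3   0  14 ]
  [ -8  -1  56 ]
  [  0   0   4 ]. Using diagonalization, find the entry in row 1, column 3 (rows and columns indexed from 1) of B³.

182

Characteristic polynomial: s^3 - 13s - 12 = (s - 4)(s + 1)(s + 3), so the eigenvalues are -3, -1, 4.
s=-3: eigenvector (1, 4, 0).
s=-1: eigenvector (0, 1, 0).
s=4: eigenvector (2, 8, 1).
P = [[1, 0, 2], [4, 1, 8], [0, 0, 1]], D = diag(-3, -1, 4), P⁻¹ = [[1, 0, -2], [-4, 1, 0], [0, 0, 1]].
B³ = P·diag(-27, -1, 64)·P⁻¹ = [[-27, 0, 182], [-104, -1, 728], [0, 0, 64]].
The requested entry is 182.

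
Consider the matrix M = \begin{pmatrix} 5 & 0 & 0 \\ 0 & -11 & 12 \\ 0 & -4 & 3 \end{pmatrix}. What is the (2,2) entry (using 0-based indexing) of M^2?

Characteristic polynomial: λ^3 + 3λ^2 - 25λ - 75 = (λ - 5)(λ + 3)(λ + 5), so the eigenvalues are -5, -3, 5.
λ=-3: eigenvector (0, -3, -2).
λ=5: eigenvector (1, 0, 0).
λ=-5: eigenvector (0, 2, 1).
P = [[0, 1, 0], [-3, 0, 2], [-2, 0, 1]], D = diag(-3, 5, -5), P⁻¹ = [[0, 1, -2], [1, 0, 0], [0, 2, -3]].
M² = P·diag(9, 25, 25)·P⁻¹ = [[25, 0, 0], [0, 73, -96], [0, 32, -39]].
The requested entry is -39.

-39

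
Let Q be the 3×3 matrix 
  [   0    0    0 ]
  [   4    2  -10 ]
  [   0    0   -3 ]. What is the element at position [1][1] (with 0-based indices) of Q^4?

Characteristic polynomial: λ^3 + λ^2 - 6λ = λ(λ - 2)(λ + 3), so the eigenvalues are -3, 0, 2.
λ=0: eigenvector (1, -2, 0).
λ=2: eigenvector (0, 1, 0).
λ=-3: eigenvector (0, 2, 1).
P = [[1, 0, 0], [-2, 1, 2], [0, 0, 1]], D = diag(0, 2, -3), P⁻¹ = [[1, 0, 0], [2, 1, -2], [0, 0, 1]].
Q⁴ = P·diag(0, 16, 81)·P⁻¹ = [[0, 0, 0], [32, 16, 130], [0, 0, 81]].
The requested entry is 16.

16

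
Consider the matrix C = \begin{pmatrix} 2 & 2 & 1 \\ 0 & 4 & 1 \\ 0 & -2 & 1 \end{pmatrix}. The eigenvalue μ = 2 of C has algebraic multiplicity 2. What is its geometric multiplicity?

C − 2I = [[0, 2, 1], [0, 2, 1], [0, -2, -1]].
This matrix has rank 1, so its null space has dimension 3 − 1 = 2.

2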